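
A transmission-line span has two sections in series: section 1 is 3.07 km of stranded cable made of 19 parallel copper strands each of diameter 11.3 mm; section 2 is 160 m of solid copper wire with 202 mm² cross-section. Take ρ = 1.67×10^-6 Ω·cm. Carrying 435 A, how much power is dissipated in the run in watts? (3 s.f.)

7590 W

ρ = 1.67×10^-6 Ω·cm = 1.67×10^-8 Ω·m
Section 1: A_strand = π(5.6500e-03)² = 1.003e-04 m²; R₁ = ρL/(N·A_s) = (1.67×10^-8)(3070)/(19×1.003e-04) = 0.02691 Ω
Section 2: A = 202 mm² = 2.020e-04 m²
R₂ = (1.67×10^-8)(160)/(2.020e-04) = 0.01323 Ω
R = R₁ + R₂ = 0.04013 Ω
P = I²R = (435)² × 0.04013 = 7590 W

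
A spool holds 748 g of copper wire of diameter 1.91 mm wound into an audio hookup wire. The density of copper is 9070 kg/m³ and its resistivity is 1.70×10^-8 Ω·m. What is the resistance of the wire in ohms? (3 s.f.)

A = π(d/2)² = π(9.5500e-04 m)² = 2.8652e-06 m²
L = m/(density·A) = 0.748/(9070×2.8652e-06) = 28.78 m
R = ρL/A = (1.70×10^-8)(28.78)/(2.8652e-06) = 0.171 Ω

0.171 Ω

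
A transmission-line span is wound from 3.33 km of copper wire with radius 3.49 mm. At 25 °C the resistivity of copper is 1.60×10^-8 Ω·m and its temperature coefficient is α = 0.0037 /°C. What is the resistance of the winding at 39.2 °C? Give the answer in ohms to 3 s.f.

A = πr² = π(3.4900e-03 m)² = 3.826e-05 m²
R₍25°C₎ = ρL/A = (1.60×10^-8)(3330)/(3.826e-05) = 1.392 Ω
R = R₀(1 + αΔT) = 1.392(1 + 0.0037×14.2) = 1.47 Ω

1.47 Ω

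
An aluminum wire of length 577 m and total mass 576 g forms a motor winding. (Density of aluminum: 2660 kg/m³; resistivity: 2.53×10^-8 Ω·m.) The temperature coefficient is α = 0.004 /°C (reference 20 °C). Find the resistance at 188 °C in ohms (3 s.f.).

65.0 Ω

A = m/(density·L) = 0.576/(2660×577) = 3.7529e-07 m²
R = ρL/A = (2.53×10^-8)(577)/(3.7529e-07) = 38.9 Ω
R(188 °C) = 38.9 × (1 + 0.004×168) = 65.0 Ω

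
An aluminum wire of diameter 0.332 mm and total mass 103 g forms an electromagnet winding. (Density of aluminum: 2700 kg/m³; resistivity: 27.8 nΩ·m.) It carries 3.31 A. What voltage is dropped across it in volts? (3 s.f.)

468 V

ρ = 27.8 nΩ·m = 2.78×10^-8 Ω·m
A = π(d/2)² = π(1.6600e-04 m)² = 8.6570e-08 m²
L = m/(density·A) = 0.103/(2700×8.6570e-08) = 440.7 m
R = ρL/A = (2.78×10^-8)(440.7)/(8.6570e-08) = 141.5 Ω
V = IR = 3.31 × 141.5 = 468 V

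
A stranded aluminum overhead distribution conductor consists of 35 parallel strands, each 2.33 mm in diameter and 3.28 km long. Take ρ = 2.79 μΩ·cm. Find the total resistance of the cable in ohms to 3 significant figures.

0.613 Ω

ρ = 2.79 μΩ·cm = 2.79×10^-8 Ω·m
A_strand = π(1.1650e-03 m)² = 4.264e-06 m²
R_strand = ρL/A = (2.79×10^-8)(3280)/(4.264e-06) = 21.46 Ω
R_total = R_strand/N = 21.46/35 = 0.613 Ω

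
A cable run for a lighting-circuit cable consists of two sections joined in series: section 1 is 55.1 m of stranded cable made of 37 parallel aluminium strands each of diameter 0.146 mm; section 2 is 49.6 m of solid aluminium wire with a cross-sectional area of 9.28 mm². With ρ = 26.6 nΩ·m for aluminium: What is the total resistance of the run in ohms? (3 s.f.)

ρ = 26.6 nΩ·m = 2.66×10^-8 Ω·m
Section 1: A_strand = π(7.3000e-05)² = 1.674e-08 m²; R₁ = ρL/(N·A_s) = (2.66×10^-8)(55.1)/(37×1.674e-08) = 2.366 Ω
Section 2: A = 9.28 mm² = 9.280e-06 m²
R₂ = (2.66×10^-8)(49.6)/(9.280e-06) = 0.1422 Ω
R = R₁ + R₂ = 2.51 Ω

2.51 Ω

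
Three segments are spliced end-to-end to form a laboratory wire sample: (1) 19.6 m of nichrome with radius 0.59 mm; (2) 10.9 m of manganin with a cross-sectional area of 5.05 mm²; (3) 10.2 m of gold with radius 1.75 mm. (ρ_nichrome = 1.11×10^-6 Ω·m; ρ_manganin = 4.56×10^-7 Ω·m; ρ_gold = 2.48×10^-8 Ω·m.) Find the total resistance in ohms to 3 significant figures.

Seg 1: A = πr² = π(5.9000e-04 m)² = 1.094e-06 m²
R_1 = (1.11×10^-6)(19.6)/(1.094e-06) = 19.89 Ω
Seg 2: A = 5.05 mm² = 5.050e-06 m²
R_2 = (4.56×10^-7)(10.9)/(5.050e-06) = 0.9842 Ω
Seg 3: A = πr² = π(1.7500e-03 m)² = 9.621e-06 m²
R_3 = (2.48×10^-8)(10.2)/(9.621e-06) = 0.02629 Ω
R_total = R_1 + R_2 + R_3 = 20.9 Ω

20.9 Ω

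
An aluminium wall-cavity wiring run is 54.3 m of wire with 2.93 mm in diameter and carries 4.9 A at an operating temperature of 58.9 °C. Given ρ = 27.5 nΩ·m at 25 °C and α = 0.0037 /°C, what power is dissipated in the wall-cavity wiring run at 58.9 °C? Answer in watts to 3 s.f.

5.98 W

ρ = 27.5 nΩ·m = 2.75×10^-8 Ω·m
A = π(d/2)² = π(1.4650e-03 m)² = 6.743e-06 m²
R₍25₎ = ρL/A = (2.75×10^-8)(54.3)/(6.743e-06) = 0.2215 Ω
R₍58.9₎ = R₍25₎(1 + αΔT) = 0.2215 × (1 + 0.0037×33.9) = 0.2492 Ω
P = I²R = (4.9)² × 0.2492 = 5.98 W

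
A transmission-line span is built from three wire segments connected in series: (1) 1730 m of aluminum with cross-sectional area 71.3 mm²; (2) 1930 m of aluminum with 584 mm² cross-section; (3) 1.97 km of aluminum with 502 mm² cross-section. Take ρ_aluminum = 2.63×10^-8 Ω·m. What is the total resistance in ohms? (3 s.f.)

Seg 1: A = 71.3 mm² = 7.130e-05 m²
R_1 = (2.63×10^-8)(1730)/(7.130e-05) = 0.6381 Ω
Seg 2: A = 584 mm² = 5.840e-04 m²
R_2 = (2.63×10^-8)(1930)/(5.840e-04) = 0.08692 Ω
Seg 3: A = 502 mm² = 5.020e-04 m²
R_3 = (2.63×10^-8)(1970)/(5.020e-04) = 0.1032 Ω
R_total = R_1 + R_2 + R_3 = 0.828 Ω

0.828 Ω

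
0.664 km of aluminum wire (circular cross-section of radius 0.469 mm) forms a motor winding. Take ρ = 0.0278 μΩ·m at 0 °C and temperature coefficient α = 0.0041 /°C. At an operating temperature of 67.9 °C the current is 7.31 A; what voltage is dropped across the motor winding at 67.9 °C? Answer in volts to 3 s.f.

250 V

ρ = 0.0278 μΩ·m = 2.78×10^-8 Ω·m
A = πr² = π(4.6900e-04 m)² = 6.910e-07 m²
R₍0₎ = ρL/A = (2.78×10^-8)(664)/(6.910e-07) = 26.71 Ω
R₍67.9₎ = R₍0₎(1 + αΔT) = 26.71 × (1 + 0.0041×67.9) = 34.15 Ω
V = IR = 7.31 × 34.15 = 250 V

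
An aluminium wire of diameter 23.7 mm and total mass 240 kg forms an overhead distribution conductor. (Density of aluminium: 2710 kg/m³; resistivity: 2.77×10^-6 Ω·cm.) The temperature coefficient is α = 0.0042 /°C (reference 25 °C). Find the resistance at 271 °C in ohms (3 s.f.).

ρ = 2.77×10^-6 Ω·cm = 2.77×10^-8 Ω·m
A = π(d/2)² = π(1.1850e-02 m)² = 4.4115e-04 m²
L = m/(density·A) = 240/(2710×4.4115e-04) = 200.7 m
R = ρL/A = (2.77×10^-8)(200.7)/(4.4115e-04) = 0.01261 Ω
R(271 °C) = 0.01261 × (1 + 0.0042×246) = 0.0256 Ω

0.0256 Ω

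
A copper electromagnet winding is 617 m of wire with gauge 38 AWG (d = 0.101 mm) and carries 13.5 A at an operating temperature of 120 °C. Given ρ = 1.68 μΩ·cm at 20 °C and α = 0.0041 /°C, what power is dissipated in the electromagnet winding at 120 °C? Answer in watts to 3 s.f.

ρ = 1.68 μΩ·cm = 1.68×10^-8 Ω·m
A = π(0.101/2 mm)² = π(5.0500e-05 m)² = 8.012e-09 m²
R₍20₎ = ρL/A = (1.68×10^-8)(617)/(8.012e-09) = 1294 Ω
R₍120₎ = R₍20₎(1 + αΔT) = 1294 × (1 + 0.0041×100) = 1824 Ω
P = I²R = (13.5)² × 1824 = 3.32×10^5 W

3.32×10^5 W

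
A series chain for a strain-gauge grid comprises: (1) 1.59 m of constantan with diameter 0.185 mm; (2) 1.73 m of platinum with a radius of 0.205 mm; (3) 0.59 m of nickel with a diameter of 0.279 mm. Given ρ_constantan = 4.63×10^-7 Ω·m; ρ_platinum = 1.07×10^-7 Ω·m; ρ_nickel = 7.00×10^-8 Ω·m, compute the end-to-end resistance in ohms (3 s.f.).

Seg 1: A = π(d/2)² = π(9.2500e-05 m)² = 2.688e-08 m²
R_1 = (4.63×10^-7)(1.59)/(2.688e-08) = 27.39 Ω
Seg 2: A = πr² = π(2.0500e-04 m)² = 1.320e-07 m²
R_2 = (1.07×10^-7)(1.73)/(1.320e-07) = 1.402 Ω
Seg 3: A = π(d/2)² = π(1.3950e-04 m)² = 6.114e-08 m²
R_3 = (7.00×10^-8)(0.59)/(6.114e-08) = 0.6755 Ω
R_total = R_1 + R_2 + R_3 = 29.5 Ω

29.5 Ω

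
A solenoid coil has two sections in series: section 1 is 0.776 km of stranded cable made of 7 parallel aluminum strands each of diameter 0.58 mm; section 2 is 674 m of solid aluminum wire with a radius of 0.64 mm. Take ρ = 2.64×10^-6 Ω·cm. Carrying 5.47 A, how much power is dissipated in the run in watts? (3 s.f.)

ρ = 2.64×10^-6 Ω·cm = 2.64×10^-8 Ω·m
Section 1: A_strand = π(2.9000e-04)² = 2.642e-07 m²; R₁ = ρL/(N·A_s) = (2.64×10^-8)(776)/(7×2.642e-07) = 11.08 Ω
Section 2: A = πr² = π(6.4000e-04 m)² = 1.287e-06 m²
R₂ = (2.64×10^-8)(674)/(1.287e-06) = 13.83 Ω
R = R₁ + R₂ = 24.9 Ω
P = I²R = (5.47)² × 24.9 = 745 W

745 W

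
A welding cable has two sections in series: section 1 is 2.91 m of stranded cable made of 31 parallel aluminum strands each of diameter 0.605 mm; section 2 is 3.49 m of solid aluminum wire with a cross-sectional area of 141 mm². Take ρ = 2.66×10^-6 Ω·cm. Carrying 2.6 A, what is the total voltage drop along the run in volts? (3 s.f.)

ρ = 2.66×10^-6 Ω·cm = 2.66×10^-8 Ω·m
Section 1: A_strand = π(3.0250e-04)² = 2.875e-07 m²; R₁ = ρL/(N·A_s) = (2.66×10^-8)(2.91)/(31×2.875e-07) = 0.008686 Ω
Section 2: A = 141 mm² = 1.410e-04 m²
R₂ = (2.66×10^-8)(3.49)/(1.410e-04) = 6.584×10^-4 Ω
R = R₁ + R₂ = 0.009344 Ω
V = IR = 2.6 × 0.009344 = 0.0243 V

0.0243 V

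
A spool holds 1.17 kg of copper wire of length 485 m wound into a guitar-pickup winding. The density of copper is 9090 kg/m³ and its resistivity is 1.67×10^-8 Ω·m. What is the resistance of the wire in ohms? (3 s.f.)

30.5 Ω

A = m/(density·L) = 1.17/(9090×485) = 2.6539e-07 m²
R = ρL/A = (1.67×10^-8)(485)/(2.6539e-07) = 30.5 Ω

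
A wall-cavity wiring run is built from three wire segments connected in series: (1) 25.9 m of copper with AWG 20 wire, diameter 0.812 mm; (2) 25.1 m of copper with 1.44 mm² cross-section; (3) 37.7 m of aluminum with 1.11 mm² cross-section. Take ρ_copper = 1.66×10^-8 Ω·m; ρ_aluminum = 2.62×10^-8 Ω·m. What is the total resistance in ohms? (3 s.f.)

2.01 Ω

Seg 1: A = π(0.812/2 mm)² = π(4.0600e-04 m)² = 5.178e-07 m²
R_1 = (1.66×10^-8)(25.9)/(5.178e-07) = 0.8302 Ω
Seg 2: A = 1.44 mm² = 1.440e-06 m²
R_2 = (1.66×10^-8)(25.1)/(1.440e-06) = 0.2893 Ω
Seg 3: A = 1.11 mm² = 1.110e-06 m²
R_3 = (2.62×10^-8)(37.7)/(1.110e-06) = 0.8899 Ω
R_total = R_1 + R_2 + R_3 = 2.01 Ω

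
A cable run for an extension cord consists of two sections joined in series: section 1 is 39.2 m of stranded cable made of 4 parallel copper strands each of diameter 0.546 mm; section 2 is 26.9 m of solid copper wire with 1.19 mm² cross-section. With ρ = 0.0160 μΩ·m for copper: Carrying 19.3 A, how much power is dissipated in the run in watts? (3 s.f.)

ρ = 0.0160 μΩ·m = 1.60×10^-8 Ω·m
Section 1: A_strand = π(2.7300e-04)² = 2.341e-07 m²; R₁ = ρL/(N·A_s) = (1.60×10^-8)(39.2)/(4×2.341e-07) = 0.6697 Ω
Section 2: A = 1.19 mm² = 1.190e-06 m²
R₂ = (1.60×10^-8)(26.9)/(1.190e-06) = 0.3617 Ω
R = R₁ + R₂ = 1.031 Ω
P = I²R = (19.3)² × 1.031 = 384 W

384 W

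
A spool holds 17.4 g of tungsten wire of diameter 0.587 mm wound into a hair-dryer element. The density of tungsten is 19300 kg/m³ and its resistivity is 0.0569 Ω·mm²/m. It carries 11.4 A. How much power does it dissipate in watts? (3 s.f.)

91.0 W

ρ = 0.0569 Ω·mm²/m = 5.69×10^-8 Ω·m
A = π(d/2)² = π(2.9350e-04 m)² = 2.7062e-07 m²
L = m/(density·A) = 0.0174/(19300×2.7062e-07) = 3.331 m
R = ρL/A = (5.69×10^-8)(3.331)/(2.7062e-07) = 0.7004 Ω
P = I²R = (11.4)² × 0.7004 = 91.0 W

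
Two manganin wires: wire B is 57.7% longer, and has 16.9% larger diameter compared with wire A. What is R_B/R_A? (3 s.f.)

R ∝ L/d², so R_B/R_A = (1 + 57.7/100) × (1 + 16.9/100)⁻²
= 1.577 × 0.7318 = 1.15

1.15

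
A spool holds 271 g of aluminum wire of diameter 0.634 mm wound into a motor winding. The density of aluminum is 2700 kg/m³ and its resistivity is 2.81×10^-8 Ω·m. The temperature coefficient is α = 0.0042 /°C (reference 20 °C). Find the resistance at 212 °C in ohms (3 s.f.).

51.1 Ω

A = π(d/2)² = π(3.1700e-04 m)² = 3.1570e-07 m²
L = m/(density·A) = 0.271/(2700×3.1570e-07) = 317.9 m
R = ρL/A = (2.81×10^-8)(317.9)/(3.1570e-07) = 28.3 Ω
R(212 °C) = 28.3 × (1 + 0.0042×192) = 51.1 Ω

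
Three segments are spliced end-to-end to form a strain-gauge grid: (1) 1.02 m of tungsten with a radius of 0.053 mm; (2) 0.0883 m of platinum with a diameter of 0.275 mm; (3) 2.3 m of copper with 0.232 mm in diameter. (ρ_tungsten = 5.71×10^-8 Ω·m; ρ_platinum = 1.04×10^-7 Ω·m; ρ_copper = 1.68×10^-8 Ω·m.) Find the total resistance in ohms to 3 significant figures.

7.67 Ω

Seg 1: A = πr² = π(5.3000e-05 m)² = 8.825e-09 m²
R_1 = (5.71×10^-8)(1.02)/(8.825e-09) = 6.6 Ω
Seg 2: A = π(d/2)² = π(1.3750e-04 m)² = 5.940e-08 m²
R_2 = (1.04×10^-7)(0.0883)/(5.940e-08) = 0.1546 Ω
Seg 3: A = π(d/2)² = π(1.1600e-04 m)² = 4.227e-08 m²
R_3 = (1.68×10^-8)(2.3)/(4.227e-08) = 0.9141 Ω
R_total = R_1 + R_2 + R_3 = 7.67 Ω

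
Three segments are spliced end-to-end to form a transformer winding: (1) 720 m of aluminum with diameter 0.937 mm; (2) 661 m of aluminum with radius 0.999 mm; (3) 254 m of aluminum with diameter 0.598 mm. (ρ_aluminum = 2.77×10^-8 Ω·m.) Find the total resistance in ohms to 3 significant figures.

Seg 1: A = π(d/2)² = π(4.6850e-04 m)² = 6.896e-07 m²
R_1 = (2.77×10^-8)(720)/(6.896e-07) = 28.92 Ω
Seg 2: A = πr² = π(9.9900e-04 m)² = 3.135e-06 m²
R_2 = (2.77×10^-8)(661)/(3.135e-06) = 5.84 Ω
Seg 3: A = π(d/2)² = π(2.9900e-04 m)² = 2.809e-07 m²
R_3 = (2.77×10^-8)(254)/(2.809e-07) = 25.05 Ω
R_total = R_1 + R_2 + R_3 = 59.8 Ω

59.8 Ω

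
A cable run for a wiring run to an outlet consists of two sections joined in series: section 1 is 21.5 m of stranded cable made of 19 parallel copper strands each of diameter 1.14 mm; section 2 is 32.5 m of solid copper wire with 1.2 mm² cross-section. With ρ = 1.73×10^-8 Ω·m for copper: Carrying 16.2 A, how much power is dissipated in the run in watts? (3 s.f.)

128 W

Section 1: A_strand = π(5.7000e-04)² = 1.021e-06 m²; R₁ = ρL/(N·A_s) = (1.73×10^-8)(21.5)/(19×1.021e-06) = 0.01918 Ω
Section 2: A = 1.2 mm² = 1.200e-06 m²
R₂ = (1.73×10^-8)(32.5)/(1.200e-06) = 0.4685 Ω
R = R₁ + R₂ = 0.4877 Ω
P = I²R = (16.2)² × 0.4877 = 128 W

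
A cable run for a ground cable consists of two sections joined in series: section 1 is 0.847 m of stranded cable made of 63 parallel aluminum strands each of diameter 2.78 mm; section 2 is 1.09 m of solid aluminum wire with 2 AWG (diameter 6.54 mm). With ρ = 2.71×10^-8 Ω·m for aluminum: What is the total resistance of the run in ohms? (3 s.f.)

Section 1: A_strand = π(1.3900e-03)² = 6.070e-06 m²; R₁ = ρL/(N·A_s) = (2.71×10^-8)(0.847)/(63×6.070e-06) = 6.003×10^-5 Ω
Section 2: A = π(6.54/2 mm)² = π(3.2700e-03 m)² = 3.359e-05 m²
R₂ = (2.71×10^-8)(1.09)/(3.359e-05) = 8.793×10^-4 Ω
R = R₁ + R₂ = 9.39×10^-4 Ω

9.39×10^-4 Ω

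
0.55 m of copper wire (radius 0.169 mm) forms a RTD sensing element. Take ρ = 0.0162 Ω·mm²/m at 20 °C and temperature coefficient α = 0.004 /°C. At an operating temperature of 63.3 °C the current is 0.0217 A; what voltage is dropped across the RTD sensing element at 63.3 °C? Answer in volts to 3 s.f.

0.00253 V

ρ = 0.0162 Ω·mm²/m = 1.62×10^-8 Ω·m
A = πr² = π(1.6900e-04 m)² = 8.973e-08 m²
R₍20₎ = ρL/A = (1.62×10^-8)(0.55)/(8.973e-08) = 0.0993 Ω
R₍63.3₎ = R₍20₎(1 + αΔT) = 0.0993 × (1 + 0.004×43.3) = 0.1165 Ω
V = IR = 0.0217 × 0.1165 = 0.00253 V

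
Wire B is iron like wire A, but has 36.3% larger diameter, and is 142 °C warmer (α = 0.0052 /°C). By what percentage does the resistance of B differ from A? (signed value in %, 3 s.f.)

R ∝ ρL/d² with ρ ∝ (1+αΔT), so R_B/R_A = (1 + 36.3/100)⁻² × (1 + 0.0052×142)
= 0.5383 × 1.738 = 0.9357
(R_B − R_A)/R_A = 0.9357 − 1 = -6.43%

-6.43%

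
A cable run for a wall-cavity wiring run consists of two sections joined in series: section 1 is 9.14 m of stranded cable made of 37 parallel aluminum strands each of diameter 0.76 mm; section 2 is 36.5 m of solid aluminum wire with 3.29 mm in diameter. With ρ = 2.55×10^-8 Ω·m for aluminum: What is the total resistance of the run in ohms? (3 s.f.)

0.123 Ω

Section 1: A_strand = π(3.8000e-04)² = 4.536e-07 m²; R₁ = ρL/(N·A_s) = (2.55×10^-8)(9.14)/(37×4.536e-07) = 0.01389 Ω
Section 2: A = π(d/2)² = π(1.6450e-03 m)² = 8.501e-06 m²
R₂ = (2.55×10^-8)(36.5)/(8.501e-06) = 0.1095 Ω
R = R₁ + R₂ = 0.123 Ω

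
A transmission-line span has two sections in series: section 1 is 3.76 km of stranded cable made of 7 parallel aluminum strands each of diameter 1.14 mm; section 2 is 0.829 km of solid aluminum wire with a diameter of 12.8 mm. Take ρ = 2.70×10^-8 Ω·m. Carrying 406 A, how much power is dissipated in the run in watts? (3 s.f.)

2.37×10^6 W

Section 1: A_strand = π(5.7000e-04)² = 1.021e-06 m²; R₁ = ρL/(N·A_s) = (2.70×10^-8)(3760)/(7×1.021e-06) = 14.21 Ω
Section 2: A = π(d/2)² = π(6.4000e-03 m)² = 1.287e-04 m²
R₂ = (2.70×10^-8)(829)/(1.287e-04) = 0.1739 Ω
R = R₁ + R₂ = 14.38 Ω
P = I²R = (406)² × 14.38 = 2.37×10^6 W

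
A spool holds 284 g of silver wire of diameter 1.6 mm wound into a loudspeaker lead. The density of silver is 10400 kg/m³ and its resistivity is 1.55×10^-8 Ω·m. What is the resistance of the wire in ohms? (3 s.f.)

A = π(d/2)² = π(8.0000e-04 m)² = 2.0106e-06 m²
L = m/(density·A) = 0.284/(10400×2.0106e-06) = 13.58 m
R = ρL/A = (1.55×10^-8)(13.58)/(2.0106e-06) = 0.105 Ω

0.105 Ω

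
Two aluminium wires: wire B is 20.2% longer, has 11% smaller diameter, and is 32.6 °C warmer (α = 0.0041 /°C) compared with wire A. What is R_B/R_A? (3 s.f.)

R ∝ ρL/d² with ρ ∝ (1+αΔT), so R_B/R_A = (1 + 20.2/100) × (1 − 11/100)⁻² × (1 + 0.0041×32.6)
= 1.202 × 1.262 × 1.134 = 1.72

1.72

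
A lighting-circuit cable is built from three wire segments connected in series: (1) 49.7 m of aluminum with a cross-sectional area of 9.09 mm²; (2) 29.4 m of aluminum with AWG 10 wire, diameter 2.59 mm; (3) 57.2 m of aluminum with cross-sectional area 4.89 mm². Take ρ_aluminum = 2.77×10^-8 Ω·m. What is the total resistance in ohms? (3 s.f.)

Seg 1: A = 9.09 mm² = 9.090e-06 m²
R_1 = (2.77×10^-8)(49.7)/(9.090e-06) = 0.1515 Ω
Seg 2: A = π(2.59/2 mm)² = π(1.2950e-03 m)² = 5.269e-06 m²
R_2 = (2.77×10^-8)(29.4)/(5.269e-06) = 0.1546 Ω
Seg 3: A = 4.89 mm² = 4.890e-06 m²
R_3 = (2.77×10^-8)(57.2)/(4.890e-06) = 0.324 Ω
R_total = R_1 + R_2 + R_3 = 0.630 Ω

0.630 Ω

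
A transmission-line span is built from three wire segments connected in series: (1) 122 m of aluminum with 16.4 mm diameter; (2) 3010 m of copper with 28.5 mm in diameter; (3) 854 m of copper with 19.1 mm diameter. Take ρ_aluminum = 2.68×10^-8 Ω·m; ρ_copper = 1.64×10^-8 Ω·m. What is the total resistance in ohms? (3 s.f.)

0.142 Ω

Seg 1: A = π(d/2)² = π(8.2000e-03 m)² = 2.112e-04 m²
R_1 = (2.68×10^-8)(122)/(2.112e-04) = 0.01548 Ω
Seg 2: A = π(d/2)² = π(1.4250e-02 m)² = 6.379e-04 m²
R_2 = (1.64×10^-8)(3010)/(6.379e-04) = 0.07738 Ω
Seg 3: A = π(d/2)² = π(9.5500e-03 m)² = 2.865e-04 m²
R_3 = (1.64×10^-8)(854)/(2.865e-04) = 0.04888 Ω
R_total = R_1 + R_2 + R_3 = 0.142 Ω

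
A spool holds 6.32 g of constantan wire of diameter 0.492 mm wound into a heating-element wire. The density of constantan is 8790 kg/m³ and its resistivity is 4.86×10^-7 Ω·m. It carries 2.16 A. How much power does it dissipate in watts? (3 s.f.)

45.1 W

A = π(d/2)² = π(2.4600e-04 m)² = 1.9012e-07 m²
L = m/(density·A) = 0.00632/(8790×1.9012e-07) = 3.782 m
R = ρL/A = (4.86×10^-7)(3.782)/(1.9012e-07) = 9.668 Ω
P = I²R = (2.16)² × 9.668 = 45.1 W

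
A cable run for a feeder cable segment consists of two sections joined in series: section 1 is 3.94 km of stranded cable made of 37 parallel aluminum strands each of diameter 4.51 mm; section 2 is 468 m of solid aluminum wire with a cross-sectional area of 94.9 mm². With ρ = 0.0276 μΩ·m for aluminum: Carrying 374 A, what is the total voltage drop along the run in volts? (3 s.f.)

120 V

ρ = 0.0276 μΩ·m = 2.76×10^-8 Ω·m
Section 1: A_strand = π(2.2550e-03)² = 1.598e-05 m²; R₁ = ρL/(N·A_s) = (2.76×10^-8)(3940)/(37×1.598e-05) = 0.184 Ω
Section 2: A = 94.9 mm² = 9.490e-05 m²
R₂ = (2.76×10^-8)(468)/(9.490e-05) = 0.1361 Ω
R = R₁ + R₂ = 0.3201 Ω
V = IR = 374 × 0.3201 = 120 V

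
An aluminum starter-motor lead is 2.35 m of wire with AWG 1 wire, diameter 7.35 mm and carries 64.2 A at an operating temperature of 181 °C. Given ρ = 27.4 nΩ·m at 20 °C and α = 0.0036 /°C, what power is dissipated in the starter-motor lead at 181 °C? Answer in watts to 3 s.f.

ρ = 27.4 nΩ·m = 2.74×10^-8 Ω·m
A = π(7.35/2 mm)² = π(3.6750e-03 m)² = 4.243e-05 m²
R₍20₎ = ρL/A = (2.74×10^-8)(2.35)/(4.243e-05) = 0.001518 Ω
R₍181₎ = R₍20₎(1 + αΔT) = 0.001518 × (1 + 0.0036×161) = 0.002397 Ω
P = I²R = (64.2)² × 0.002397 = 9.88 W

9.88 W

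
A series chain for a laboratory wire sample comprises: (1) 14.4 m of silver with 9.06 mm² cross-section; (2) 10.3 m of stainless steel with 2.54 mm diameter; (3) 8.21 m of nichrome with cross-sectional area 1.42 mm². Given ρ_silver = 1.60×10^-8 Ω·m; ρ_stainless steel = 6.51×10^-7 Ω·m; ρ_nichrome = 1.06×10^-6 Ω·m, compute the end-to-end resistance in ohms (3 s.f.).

Seg 1: A = 9.06 mm² = 9.060e-06 m²
R_1 = (1.60×10^-8)(14.4)/(9.060e-06) = 0.02543 Ω
Seg 2: A = π(d/2)² = π(1.2700e-03 m)² = 5.067e-06 m²
R_2 = (6.51×10^-7)(10.3)/(5.067e-06) = 1.323 Ω
Seg 3: A = 1.42 mm² = 1.420e-06 m²
R_3 = (1.06×10^-6)(8.21)/(1.420e-06) = 6.129 Ω
R_total = R_1 + R_2 + R_3 = 7.48 Ω

7.48 Ω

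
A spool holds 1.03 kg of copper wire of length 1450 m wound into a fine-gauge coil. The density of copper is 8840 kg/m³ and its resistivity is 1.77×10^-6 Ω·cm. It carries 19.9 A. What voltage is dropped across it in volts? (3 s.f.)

ρ = 1.77×10^-6 Ω·cm = 1.77×10^-8 Ω·m
A = m/(density·L) = 1.03/(8840×1450) = 8.0356e-08 m²
R = ρL/A = (1.77×10^-8)(1450)/(8.0356e-08) = 319.4 Ω
V = IR = 19.9 × 319.4 = 6360 V

6360 V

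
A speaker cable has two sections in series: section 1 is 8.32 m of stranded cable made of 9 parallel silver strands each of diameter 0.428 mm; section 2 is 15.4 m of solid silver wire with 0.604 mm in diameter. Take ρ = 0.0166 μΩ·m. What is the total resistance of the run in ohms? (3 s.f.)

ρ = 0.0166 μΩ·m = 1.66×10^-8 Ω·m
Section 1: A_strand = π(2.1400e-04)² = 1.439e-07 m²; R₁ = ρL/(N·A_s) = (1.66×10^-8)(8.32)/(9×1.439e-07) = 0.1067 Ω
Section 2: A = π(d/2)² = π(3.0200e-04 m)² = 2.865e-07 m²
R₂ = (1.66×10^-8)(15.4)/(2.865e-07) = 0.8922 Ω
R = R₁ + R₂ = 0.999 Ω

0.999 Ω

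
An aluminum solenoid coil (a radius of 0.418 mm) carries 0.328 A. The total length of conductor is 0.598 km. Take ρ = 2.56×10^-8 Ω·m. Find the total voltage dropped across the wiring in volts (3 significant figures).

A = πr² = π(4.1800e-04 m)² = 5.489e-07 m²
R = ρL/A = (2.56×10^-8)(598)/(5.489e-07) = 27.89 Ω
V = IR = 0.328 × 27.89 = 9.15 V

9.15 V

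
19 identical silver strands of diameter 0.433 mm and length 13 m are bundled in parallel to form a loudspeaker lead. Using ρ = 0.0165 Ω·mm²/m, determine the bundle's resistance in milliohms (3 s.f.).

76.7 mΩ

ρ = 0.0165 Ω·mm²/m = 1.65×10^-8 Ω·m
A_strand = π(2.1650e-04 m)² = 1.473e-07 m²
R_strand = ρL/A = (1.65×10^-8)(13)/(1.473e-07) = 1.457 Ω
R_total = R_strand/N = 1.457/19 = 76.7 mΩ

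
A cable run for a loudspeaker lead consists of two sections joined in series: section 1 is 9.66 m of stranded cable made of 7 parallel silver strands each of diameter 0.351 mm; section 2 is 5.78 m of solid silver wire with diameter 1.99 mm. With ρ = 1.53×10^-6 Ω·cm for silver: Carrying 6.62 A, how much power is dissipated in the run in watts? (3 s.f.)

ρ = 1.53×10^-6 Ω·cm = 1.53×10^-8 Ω·m
Section 1: A_strand = π(1.7550e-04)² = 9.676e-08 m²; R₁ = ρL/(N·A_s) = (1.53×10^-8)(9.66)/(7×9.676e-08) = 0.2182 Ω
Section 2: A = π(d/2)² = π(9.9500e-04 m)² = 3.110e-06 m²
R₂ = (1.53×10^-8)(5.78)/(3.110e-06) = 0.02843 Ω
R = R₁ + R₂ = 0.2466 Ω
P = I²R = (6.62)² × 0.2466 = 10.8 W

10.8 W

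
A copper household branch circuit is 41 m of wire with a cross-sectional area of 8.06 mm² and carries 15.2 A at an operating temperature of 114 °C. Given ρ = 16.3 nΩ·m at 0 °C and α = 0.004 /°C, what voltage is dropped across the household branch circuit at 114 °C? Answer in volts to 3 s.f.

1.84 V

ρ = 16.3 nΩ·m = 1.63×10^-8 Ω·m
A = 8.06 mm² = 8.060e-06 m²
R₍0₎ = ρL/A = (1.63×10^-8)(41)/(8.060e-06) = 0.08292 Ω
R₍114₎ = R₍0₎(1 + αΔT) = 0.08292 × (1 + 0.004×114) = 0.1207 Ω
V = IR = 15.2 × 0.1207 = 1.84 V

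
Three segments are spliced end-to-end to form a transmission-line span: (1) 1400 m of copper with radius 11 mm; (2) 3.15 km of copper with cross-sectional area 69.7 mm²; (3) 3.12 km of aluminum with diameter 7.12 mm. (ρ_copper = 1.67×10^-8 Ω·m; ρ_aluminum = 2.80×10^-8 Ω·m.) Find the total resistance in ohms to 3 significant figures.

Seg 1: A = πr² = π(1.1000e-02 m)² = 3.801e-04 m²
R_1 = (1.67×10^-8)(1400)/(3.801e-04) = 0.0615 Ω
Seg 2: A = 69.7 mm² = 6.970e-05 m²
R_2 = (1.67×10^-8)(3150)/(6.970e-05) = 0.7547 Ω
Seg 3: A = π(d/2)² = π(3.5600e-03 m)² = 3.982e-05 m²
R_3 = (2.80×10^-8)(3120)/(3.982e-05) = 2.194 Ω
R_total = R_1 + R_2 + R_3 = 3.01 Ω

3.01 Ω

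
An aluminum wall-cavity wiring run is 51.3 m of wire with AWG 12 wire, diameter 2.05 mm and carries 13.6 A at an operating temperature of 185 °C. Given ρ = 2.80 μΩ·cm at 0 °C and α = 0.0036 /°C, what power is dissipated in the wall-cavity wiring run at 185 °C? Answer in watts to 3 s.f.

ρ = 2.80 μΩ·cm = 2.80×10^-8 Ω·m
A = π(2.05/2 mm)² = π(1.0250e-03 m)² = 3.301e-06 m²
R₍0₎ = ρL/A = (2.80×10^-8)(51.3)/(3.301e-06) = 0.4352 Ω
R₍185₎ = R₍0₎(1 + αΔT) = 0.4352 × (1 + 0.0036×185) = 0.725 Ω
P = I²R = (13.6)² × 0.725 = 134 W

134 W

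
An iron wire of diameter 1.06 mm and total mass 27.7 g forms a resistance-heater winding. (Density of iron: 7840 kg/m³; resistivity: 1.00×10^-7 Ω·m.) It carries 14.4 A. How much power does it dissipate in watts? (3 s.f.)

A = π(d/2)² = π(5.3000e-04 m)² = 8.8247e-07 m²
L = m/(density·A) = 0.0277/(7840×8.8247e-07) = 4.004 m
R = ρL/A = (1.00×10^-7)(4.004)/(8.8247e-07) = 0.4537 Ω
P = I²R = (14.4)² × 0.4537 = 94.1 W

94.1 W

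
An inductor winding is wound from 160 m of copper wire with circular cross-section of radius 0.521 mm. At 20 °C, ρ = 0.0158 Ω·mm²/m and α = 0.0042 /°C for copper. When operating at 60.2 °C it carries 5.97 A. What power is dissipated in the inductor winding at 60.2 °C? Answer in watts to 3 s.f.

ρ = 0.0158 Ω·mm²/m = 1.58×10^-8 Ω·m
A = πr² = π(5.2100e-04 m)² = 8.528e-07 m²
R₍20₎ = ρL/A = (1.58×10^-8)(160)/(8.528e-07) = 2.965 Ω
R₍60.2₎ = R₍20₎(1 + αΔT) = 2.965 × (1 + 0.0042×40.2) = 3.465 Ω
P = I²R = (5.97)² × 3.465 = 123 W

123 W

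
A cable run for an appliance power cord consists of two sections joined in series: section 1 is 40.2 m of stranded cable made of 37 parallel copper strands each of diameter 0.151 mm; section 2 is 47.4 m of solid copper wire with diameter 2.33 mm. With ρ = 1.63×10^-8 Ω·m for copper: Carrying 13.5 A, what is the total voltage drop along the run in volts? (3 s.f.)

15.8 V

Section 1: A_strand = π(7.5500e-05)² = 1.791e-08 m²; R₁ = ρL/(N·A_s) = (1.63×10^-8)(40.2)/(37×1.791e-08) = 0.9889 Ω
Section 2: A = π(d/2)² = π(1.1650e-03 m)² = 4.264e-06 m²
R₂ = (1.63×10^-8)(47.4)/(4.264e-06) = 0.1812 Ω
R = R₁ + R₂ = 1.17 Ω
V = IR = 13.5 × 1.17 = 15.8 V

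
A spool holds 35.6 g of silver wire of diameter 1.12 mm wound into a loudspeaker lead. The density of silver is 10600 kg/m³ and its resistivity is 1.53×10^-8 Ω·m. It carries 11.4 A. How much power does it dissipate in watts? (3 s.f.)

A = π(d/2)² = π(5.6000e-04 m)² = 9.8520e-07 m²
L = m/(density·A) = 0.0356/(10600×9.8520e-07) = 3.409 m
R = ρL/A = (1.53×10^-8)(3.409)/(9.8520e-07) = 0.05294 Ω
P = I²R = (11.4)² × 0.05294 = 6.88 W

6.88 W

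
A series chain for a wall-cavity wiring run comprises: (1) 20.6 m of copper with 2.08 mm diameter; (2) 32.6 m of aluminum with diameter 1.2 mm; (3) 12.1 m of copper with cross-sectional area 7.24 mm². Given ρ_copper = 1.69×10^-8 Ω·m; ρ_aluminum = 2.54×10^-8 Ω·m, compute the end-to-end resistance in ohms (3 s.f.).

0.863 Ω

Seg 1: A = π(d/2)² = π(1.0400e-03 m)² = 3.398e-06 m²
R_1 = (1.69×10^-8)(20.6)/(3.398e-06) = 0.1025 Ω
Seg 2: A = π(d/2)² = π(6.0000e-04 m)² = 1.131e-06 m²
R_2 = (2.54×10^-8)(32.6)/(1.131e-06) = 0.7321 Ω
Seg 3: A = 7.24 mm² = 7.240e-06 m²
R_3 = (1.69×10^-8)(12.1)/(7.240e-06) = 0.02824 Ω
R_total = R_1 + R_2 + R_3 = 0.863 Ω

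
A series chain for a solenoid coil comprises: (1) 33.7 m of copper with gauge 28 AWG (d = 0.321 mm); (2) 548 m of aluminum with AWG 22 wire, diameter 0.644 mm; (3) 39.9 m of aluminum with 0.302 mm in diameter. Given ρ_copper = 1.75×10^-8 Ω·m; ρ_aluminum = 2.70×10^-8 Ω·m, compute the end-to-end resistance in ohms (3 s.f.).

Seg 1: A = π(0.321/2 mm)² = π(1.6050e-04 m)² = 8.093e-08 m²
R_1 = (1.75×10^-8)(33.7)/(8.093e-08) = 7.287 Ω
Seg 2: A = π(0.644/2 mm)² = π(3.2200e-04 m)² = 3.257e-07 m²
R_2 = (2.70×10^-8)(548)/(3.257e-07) = 45.42 Ω
Seg 3: A = π(d/2)² = π(1.5100e-04 m)² = 7.163e-08 m²
R_3 = (2.70×10^-8)(39.9)/(7.163e-08) = 15.04 Ω
R_total = R_1 + R_2 + R_3 = 67.8 Ω

67.8 Ω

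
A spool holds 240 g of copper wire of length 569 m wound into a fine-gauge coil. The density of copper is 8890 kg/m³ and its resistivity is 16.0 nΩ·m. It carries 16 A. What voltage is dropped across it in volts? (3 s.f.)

ρ = 16.0 nΩ·m = 1.60×10^-8 Ω·m
A = m/(density·L) = 0.24/(8890×569) = 4.7446e-08 m²
R = ρL/A = (1.60×10^-8)(569)/(4.7446e-08) = 191.9 Ω
V = IR = 16 × 191.9 = 3070 V

3070 V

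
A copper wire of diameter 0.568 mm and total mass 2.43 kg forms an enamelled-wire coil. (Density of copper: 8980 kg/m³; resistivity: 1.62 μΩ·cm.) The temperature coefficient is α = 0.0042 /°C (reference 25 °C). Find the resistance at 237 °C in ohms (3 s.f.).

129 Ω

ρ = 1.62 μΩ·cm = 1.62×10^-8 Ω·m
A = π(d/2)² = π(2.8400e-04 m)² = 2.5339e-07 m²
L = m/(density·A) = 2.43/(8980×2.5339e-07) = 1068 m
R = ρL/A = (1.62×10^-8)(1068)/(2.5339e-07) = 68.28 Ω
R(237 °C) = 68.28 × (1 + 0.0042×212) = 129 Ω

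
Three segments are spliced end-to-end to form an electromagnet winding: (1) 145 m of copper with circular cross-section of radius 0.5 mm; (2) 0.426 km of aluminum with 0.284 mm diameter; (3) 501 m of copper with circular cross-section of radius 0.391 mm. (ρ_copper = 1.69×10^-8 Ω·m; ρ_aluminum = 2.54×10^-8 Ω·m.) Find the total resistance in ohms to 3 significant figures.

Seg 1: A = πr² = π(5.0000e-04 m)² = 7.854e-07 m²
R_1 = (1.69×10^-8)(145)/(7.854e-07) = 3.12 Ω
Seg 2: A = π(d/2)² = π(1.4200e-04 m)² = 6.335e-08 m²
R_2 = (2.54×10^-8)(426)/(6.335e-08) = 170.8 Ω
Seg 3: A = πr² = π(3.9100e-04 m)² = 4.803e-07 m²
R_3 = (1.69×10^-8)(501)/(4.803e-07) = 17.63 Ω
R_total = R_1 + R_2 + R_3 = 192 Ω

192 Ω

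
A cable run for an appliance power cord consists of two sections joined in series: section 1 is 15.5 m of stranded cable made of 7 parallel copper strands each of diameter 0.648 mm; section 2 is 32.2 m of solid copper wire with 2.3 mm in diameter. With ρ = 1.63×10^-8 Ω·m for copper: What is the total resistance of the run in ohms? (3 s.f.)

0.236 Ω

Section 1: A_strand = π(3.2400e-04)² = 3.298e-07 m²; R₁ = ρL/(N·A_s) = (1.63×10^-8)(15.5)/(7×3.298e-07) = 0.1094 Ω
Section 2: A = π(d/2)² = π(1.1500e-03 m)² = 4.155e-06 m²
R₂ = (1.63×10^-8)(32.2)/(4.155e-06) = 0.1263 Ω
R = R₁ + R₂ = 0.236 Ω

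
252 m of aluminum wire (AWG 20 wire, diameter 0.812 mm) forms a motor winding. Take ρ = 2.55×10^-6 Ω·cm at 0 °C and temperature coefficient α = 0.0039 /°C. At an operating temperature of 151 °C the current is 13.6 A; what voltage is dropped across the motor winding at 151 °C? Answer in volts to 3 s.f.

ρ = 2.55×10^-6 Ω·cm = 2.55×10^-8 Ω·m
A = π(0.812/2 mm)² = π(4.0600e-04 m)² = 5.178e-07 m²
R₍0₎ = ρL/A = (2.55×10^-8)(252)/(5.178e-07) = 12.41 Ω
R₍151₎ = R₍0₎(1 + αΔT) = 12.41 × (1 + 0.0039×151) = 19.72 Ω
V = IR = 13.6 × 19.72 = 268 V

268 V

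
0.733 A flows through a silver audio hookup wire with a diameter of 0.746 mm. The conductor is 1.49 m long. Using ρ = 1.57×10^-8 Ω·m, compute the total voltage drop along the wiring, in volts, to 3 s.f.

A = π(d/2)² = π(3.7300e-04 m)² = 4.371e-07 m²
R = ρL/A = (1.57×10^-8)(1.49)/(4.371e-07) = 0.05352 Ω
V = IR = 0.733 × 0.05352 = 0.0392 V

0.0392 V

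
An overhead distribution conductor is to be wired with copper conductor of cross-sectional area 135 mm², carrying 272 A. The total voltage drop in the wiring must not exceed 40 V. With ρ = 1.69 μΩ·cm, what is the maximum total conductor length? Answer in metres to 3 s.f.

1170 m

ρ = 1.69 μΩ·cm = 1.69×10^-8 Ω·m
A = 135 mm² = 1.350e-04 m²
L_max = V_max·A/(1·ρI) = (40)(1.350e-04)/(1.69×10^-8×272) = 1170 m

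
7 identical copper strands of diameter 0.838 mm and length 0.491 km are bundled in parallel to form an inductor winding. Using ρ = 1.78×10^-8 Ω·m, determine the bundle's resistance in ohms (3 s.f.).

A_strand = π(4.1900e-04 m)² = 5.515e-07 m²
R_strand = ρL/A = (1.78×10^-8)(491)/(5.515e-07) = 15.85 Ω
R_total = R_strand/N = 15.85/7 = 2.26 Ω

2.26 Ω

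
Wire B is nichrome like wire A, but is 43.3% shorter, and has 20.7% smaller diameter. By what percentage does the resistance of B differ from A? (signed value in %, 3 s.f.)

-9.84%

R ∝ L/d², so R_B/R_A = (1 − 43.3/100) × (1 − 20.7/100)⁻²
= 0.567 × 1.59 = 0.9016
(R_B − R_A)/R_A = 0.9016 − 1 = -9.84%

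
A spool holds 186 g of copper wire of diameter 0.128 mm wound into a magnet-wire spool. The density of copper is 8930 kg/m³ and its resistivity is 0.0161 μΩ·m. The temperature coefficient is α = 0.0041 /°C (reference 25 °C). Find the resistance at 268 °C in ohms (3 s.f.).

4040 Ω

ρ = 0.0161 μΩ·m = 1.61×10^-8 Ω·m
A = π(d/2)² = π(6.4000e-05 m)² = 1.2868e-08 m²
L = m/(density·A) = 0.186/(8930×1.2868e-08) = 1619 m
R = ρL/A = (1.61×10^-8)(1619)/(1.2868e-08) = 2025 Ω
R(268 °C) = 2025 × (1 + 0.0041×243) = 4040 Ω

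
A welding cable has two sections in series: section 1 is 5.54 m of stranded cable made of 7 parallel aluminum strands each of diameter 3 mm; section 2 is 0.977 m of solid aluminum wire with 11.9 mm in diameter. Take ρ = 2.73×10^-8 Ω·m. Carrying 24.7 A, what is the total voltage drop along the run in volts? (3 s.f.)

0.0814 V

Section 1: A_strand = π(1.5000e-03)² = 7.069e-06 m²; R₁ = ρL/(N·A_s) = (2.73×10^-8)(5.54)/(7×7.069e-06) = 0.003057 Ω
Section 2: A = π(d/2)² = π(5.9500e-03 m)² = 1.112e-04 m²
R₂ = (2.73×10^-8)(0.977)/(1.112e-04) = 2.398×10^-4 Ω
R = R₁ + R₂ = 0.003296 Ω
V = IR = 24.7 × 0.003296 = 0.0814 V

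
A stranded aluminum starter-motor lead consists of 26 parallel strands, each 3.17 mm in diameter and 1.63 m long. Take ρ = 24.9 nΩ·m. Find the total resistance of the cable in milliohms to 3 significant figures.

ρ = 24.9 nΩ·m = 2.49×10^-8 Ω·m
A_strand = π(1.5850e-03 m)² = 7.892e-06 m²
R_strand = ρL/A = (2.49×10^-8)(1.63)/(7.892e-06) = 0.005143 Ω
R_total = R_strand/N = 0.005143/26 = 0.198 mΩ

0.198 mΩ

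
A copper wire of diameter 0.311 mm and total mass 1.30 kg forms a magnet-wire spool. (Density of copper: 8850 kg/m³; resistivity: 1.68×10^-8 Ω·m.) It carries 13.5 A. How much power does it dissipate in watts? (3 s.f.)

A = π(d/2)² = π(1.5550e-04 m)² = 7.5964e-08 m²
L = m/(density·A) = 1.3/(8850×7.5964e-08) = 1934 m
R = ρL/A = (1.68×10^-8)(1934)/(7.5964e-08) = 427.6 Ω
P = I²R = (13.5)² × 427.6 = 77900 W

77900 W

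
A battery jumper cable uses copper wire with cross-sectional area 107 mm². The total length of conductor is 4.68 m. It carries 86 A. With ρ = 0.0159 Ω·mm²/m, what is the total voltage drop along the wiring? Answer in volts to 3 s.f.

0.0598 V

ρ = 0.0159 Ω·mm²/m = 1.59×10^-8 Ω·m
A = 107 mm² = 1.070e-04 m²
R = ρL/A = (1.59×10^-8)(4.68)/(1.070e-04) = 6.954×10^-4 Ω
V = IR = 86 × 6.954×10^-4 = 0.0598 V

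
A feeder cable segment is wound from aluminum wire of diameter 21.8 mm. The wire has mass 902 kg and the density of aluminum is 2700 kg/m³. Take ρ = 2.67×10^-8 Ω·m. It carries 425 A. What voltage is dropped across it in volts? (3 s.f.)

27.2 V

A = π(d/2)² = π(1.0900e-02 m)² = 3.7325e-04 m²
L = m/(density·A) = 902/(2700×3.7325e-04) = 895 m
R = ρL/A = (2.67×10^-8)(895)/(3.7325e-04) = 0.06402 Ω
V = IR = 425 × 0.06402 = 27.2 V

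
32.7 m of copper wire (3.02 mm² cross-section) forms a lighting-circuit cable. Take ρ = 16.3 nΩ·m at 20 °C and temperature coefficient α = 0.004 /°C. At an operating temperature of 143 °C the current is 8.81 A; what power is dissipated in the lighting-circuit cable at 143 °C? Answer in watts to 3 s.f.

ρ = 16.3 nΩ·m = 1.63×10^-8 Ω·m
A = 3.02 mm² = 3.020e-06 m²
R₍20₎ = ρL/A = (1.63×10^-8)(32.7)/(3.020e-06) = 0.1765 Ω
R₍143₎ = R₍20₎(1 + αΔT) = 0.1765 × (1 + 0.004×123) = 0.2633 Ω
P = I²R = (8.81)² × 0.2633 = 20.4 W

20.4 W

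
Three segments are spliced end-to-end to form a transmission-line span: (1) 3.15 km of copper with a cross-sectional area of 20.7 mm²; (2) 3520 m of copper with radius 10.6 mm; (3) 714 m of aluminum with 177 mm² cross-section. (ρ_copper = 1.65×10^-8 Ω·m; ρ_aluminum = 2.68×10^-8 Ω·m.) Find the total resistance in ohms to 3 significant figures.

Seg 1: A = 20.7 mm² = 2.070e-05 m²
R_1 = (1.65×10^-8)(3150)/(2.070e-05) = 2.511 Ω
Seg 2: A = πr² = π(1.0600e-02 m)² = 3.530e-04 m²
R_2 = (1.65×10^-8)(3520)/(3.530e-04) = 0.1645 Ω
Seg 3: A = 177 mm² = 1.770e-04 m²
R_3 = (2.68×10^-8)(714)/(1.770e-04) = 0.1081 Ω
R_total = R_1 + R_2 + R_3 = 2.78 Ω

2.78 Ω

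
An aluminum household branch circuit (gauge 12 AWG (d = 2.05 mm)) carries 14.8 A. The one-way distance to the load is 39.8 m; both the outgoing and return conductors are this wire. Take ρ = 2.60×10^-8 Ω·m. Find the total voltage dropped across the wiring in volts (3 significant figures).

A = π(2.05/2 mm)² = π(1.0250e-03 m)² = 3.301e-06 m²
Total conductor length (both ways) L = 2 × 39.8 = 79.6 m
R = ρL/A = (2.60×10^-8)(79.6)/(3.301e-06) = 0.627 Ω
V = IR = 14.8 × 0.627 = 9.28 V

9.28 V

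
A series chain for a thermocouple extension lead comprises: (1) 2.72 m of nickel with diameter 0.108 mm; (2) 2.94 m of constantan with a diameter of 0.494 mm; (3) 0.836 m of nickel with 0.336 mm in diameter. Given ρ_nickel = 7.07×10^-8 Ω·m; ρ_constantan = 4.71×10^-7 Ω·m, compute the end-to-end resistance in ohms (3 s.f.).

Seg 1: A = π(d/2)² = π(5.4000e-05 m)² = 9.161e-09 m²
R_1 = (7.07×10^-8)(2.72)/(9.161e-09) = 20.99 Ω
Seg 2: A = π(d/2)² = π(2.4700e-04 m)² = 1.917e-07 m²
R_2 = (4.71×10^-7)(2.94)/(1.917e-07) = 7.225 Ω
Seg 3: A = π(d/2)² = π(1.6800e-04 m)² = 8.867e-08 m²
R_3 = (7.07×10^-8)(0.836)/(8.867e-08) = 0.6666 Ω
R_total = R_1 + R_2 + R_3 = 28.9 Ω

28.9 Ω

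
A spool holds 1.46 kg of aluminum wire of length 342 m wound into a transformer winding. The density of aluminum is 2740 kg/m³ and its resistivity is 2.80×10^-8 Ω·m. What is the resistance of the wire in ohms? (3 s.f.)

A = m/(density·L) = 1.46/(2740×342) = 1.5580e-06 m²
R = ρL/A = (2.80×10^-8)(342)/(1.5580e-06) = 6.15 Ω

6.15 Ω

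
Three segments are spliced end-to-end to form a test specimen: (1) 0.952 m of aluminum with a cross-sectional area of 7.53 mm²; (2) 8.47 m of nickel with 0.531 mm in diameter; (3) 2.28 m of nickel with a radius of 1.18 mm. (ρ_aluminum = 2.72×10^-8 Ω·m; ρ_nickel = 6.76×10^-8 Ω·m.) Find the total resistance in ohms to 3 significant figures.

Seg 1: A = 7.53 mm² = 7.530e-06 m²
R_1 = (2.72×10^-8)(0.952)/(7.530e-06) = 0.003439 Ω
Seg 2: A = π(d/2)² = π(2.6550e-04 m)² = 2.215e-07 m²
R_2 = (6.76×10^-8)(8.47)/(2.215e-07) = 2.586 Ω
Seg 3: A = πr² = π(1.1800e-03 m)² = 4.374e-06 m²
R_3 = (6.76×10^-8)(2.28)/(4.374e-06) = 0.03523 Ω
R_total = R_1 + R_2 + R_3 = 2.62 Ω

2.62 Ω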